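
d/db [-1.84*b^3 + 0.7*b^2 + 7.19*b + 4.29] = -5.52*b^2 + 1.4*b + 7.19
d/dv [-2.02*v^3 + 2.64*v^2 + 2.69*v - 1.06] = -6.06*v^2 + 5.28*v + 2.69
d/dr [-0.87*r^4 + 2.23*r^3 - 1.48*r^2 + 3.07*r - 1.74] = -3.48*r^3 + 6.69*r^2 - 2.96*r + 3.07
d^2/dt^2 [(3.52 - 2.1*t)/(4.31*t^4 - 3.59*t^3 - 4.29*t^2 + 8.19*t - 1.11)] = (-468.11772*t^7 + 1827.64688*t^6 - 1563.35556*t^5 - 376.41444*t^4 + 962.680224*t^3 + 70.2221040000002*t^2 - 766.21446*t + 400.510188)/(80.062991*t^12 - 200.064597*t^11 - 72.431274*t^10 + 808.418944*t^9 - 750.101553*t^8 - 687.095712*t^7 + 1625.375799*t^6 - 607.88286*t^5 - 712.806021*t^4 + 770.083308*t^3 - 239.22054*t^2 + 30.272697*t - 1.367631)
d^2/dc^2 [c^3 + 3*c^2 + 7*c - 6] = 6*c + 6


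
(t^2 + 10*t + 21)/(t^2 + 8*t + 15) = (t + 7)/(t + 5)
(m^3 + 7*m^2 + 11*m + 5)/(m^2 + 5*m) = m + 2 + 1/m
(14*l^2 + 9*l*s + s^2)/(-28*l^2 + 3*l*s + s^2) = (2*l + s)/(-4*l + s)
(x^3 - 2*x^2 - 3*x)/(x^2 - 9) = x*(x + 1)/(x + 3)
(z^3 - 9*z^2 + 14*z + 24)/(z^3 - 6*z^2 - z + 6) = (z - 4)/(z - 1)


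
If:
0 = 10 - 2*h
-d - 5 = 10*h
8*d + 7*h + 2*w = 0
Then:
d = -55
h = 5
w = 405/2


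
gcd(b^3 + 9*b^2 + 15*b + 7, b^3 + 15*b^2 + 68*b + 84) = b + 7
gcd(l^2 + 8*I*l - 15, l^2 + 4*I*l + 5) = l + 5*I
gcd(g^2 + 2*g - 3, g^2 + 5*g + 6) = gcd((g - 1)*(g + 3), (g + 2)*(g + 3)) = g + 3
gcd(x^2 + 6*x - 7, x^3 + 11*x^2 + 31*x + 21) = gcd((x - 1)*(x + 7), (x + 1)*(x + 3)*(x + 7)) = x + 7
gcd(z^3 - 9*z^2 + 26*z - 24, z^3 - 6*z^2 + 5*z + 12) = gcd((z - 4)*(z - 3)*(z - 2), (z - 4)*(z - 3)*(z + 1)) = z^2 - 7*z + 12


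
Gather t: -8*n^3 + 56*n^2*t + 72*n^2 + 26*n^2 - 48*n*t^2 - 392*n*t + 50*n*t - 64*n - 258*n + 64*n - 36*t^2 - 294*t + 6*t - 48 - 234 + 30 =-8*n^3 + 98*n^2 - 258*n + t^2*(-48*n - 36) + t*(56*n^2 - 342*n - 288) - 252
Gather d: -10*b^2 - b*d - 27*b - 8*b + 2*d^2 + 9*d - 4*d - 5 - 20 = -10*b^2 - 35*b + 2*d^2 + d*(5 - b) - 25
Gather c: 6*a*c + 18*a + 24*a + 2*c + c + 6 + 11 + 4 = 42*a + c*(6*a + 3) + 21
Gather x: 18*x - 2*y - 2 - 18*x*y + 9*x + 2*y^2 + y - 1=x*(27 - 18*y) + 2*y^2 - y - 3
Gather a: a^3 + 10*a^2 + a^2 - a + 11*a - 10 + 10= a^3 + 11*a^2 + 10*a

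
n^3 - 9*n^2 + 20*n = n*(n - 5)*(n - 4)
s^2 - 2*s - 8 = (s - 4)*(s + 2)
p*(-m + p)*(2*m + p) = -2*m^2*p + m*p^2 + p^3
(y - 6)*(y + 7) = y^2 + y - 42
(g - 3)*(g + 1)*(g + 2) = g^3 - 7*g - 6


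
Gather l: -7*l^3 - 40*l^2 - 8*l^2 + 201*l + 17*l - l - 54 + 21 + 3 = -7*l^3 - 48*l^2 + 217*l - 30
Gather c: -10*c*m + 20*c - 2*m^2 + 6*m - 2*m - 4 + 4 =c*(20 - 10*m) - 2*m^2 + 4*m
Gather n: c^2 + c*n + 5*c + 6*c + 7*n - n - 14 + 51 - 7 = c^2 + 11*c + n*(c + 6) + 30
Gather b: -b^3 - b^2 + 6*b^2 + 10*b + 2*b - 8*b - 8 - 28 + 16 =-b^3 + 5*b^2 + 4*b - 20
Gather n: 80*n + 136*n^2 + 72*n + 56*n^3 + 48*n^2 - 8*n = 56*n^3 + 184*n^2 + 144*n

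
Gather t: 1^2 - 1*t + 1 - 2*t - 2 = -3*t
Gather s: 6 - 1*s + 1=7 - s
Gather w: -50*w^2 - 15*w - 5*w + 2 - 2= -50*w^2 - 20*w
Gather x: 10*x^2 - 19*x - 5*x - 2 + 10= 10*x^2 - 24*x + 8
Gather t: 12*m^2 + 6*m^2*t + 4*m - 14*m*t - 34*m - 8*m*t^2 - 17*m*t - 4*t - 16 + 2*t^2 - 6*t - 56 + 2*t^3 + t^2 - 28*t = 12*m^2 - 30*m + 2*t^3 + t^2*(3 - 8*m) + t*(6*m^2 - 31*m - 38) - 72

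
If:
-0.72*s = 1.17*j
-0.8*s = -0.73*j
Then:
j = 0.00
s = 0.00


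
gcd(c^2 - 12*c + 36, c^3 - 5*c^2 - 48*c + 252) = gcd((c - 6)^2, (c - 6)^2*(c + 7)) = c^2 - 12*c + 36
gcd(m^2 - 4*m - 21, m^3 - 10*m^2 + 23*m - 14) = m - 7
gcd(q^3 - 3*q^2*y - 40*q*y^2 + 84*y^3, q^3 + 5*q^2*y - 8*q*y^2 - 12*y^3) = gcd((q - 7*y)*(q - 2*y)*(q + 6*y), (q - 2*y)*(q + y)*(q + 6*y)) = -q^2 - 4*q*y + 12*y^2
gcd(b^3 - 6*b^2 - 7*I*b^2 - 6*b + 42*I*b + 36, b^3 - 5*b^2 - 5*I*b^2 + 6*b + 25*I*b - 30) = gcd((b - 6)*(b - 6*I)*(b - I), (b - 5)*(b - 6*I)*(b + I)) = b - 6*I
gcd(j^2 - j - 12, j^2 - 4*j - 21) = j + 3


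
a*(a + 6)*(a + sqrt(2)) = a^3 + sqrt(2)*a^2 + 6*a^2 + 6*sqrt(2)*a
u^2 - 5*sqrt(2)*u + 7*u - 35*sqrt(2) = (u + 7)*(u - 5*sqrt(2))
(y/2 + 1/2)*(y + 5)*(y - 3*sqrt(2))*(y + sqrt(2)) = y^4/2 - sqrt(2)*y^3 + 3*y^3 - 6*sqrt(2)*y^2 - y^2/2 - 18*y - 5*sqrt(2)*y - 15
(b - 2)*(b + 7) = b^2 + 5*b - 14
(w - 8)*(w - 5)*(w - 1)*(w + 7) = w^4 - 7*w^3 - 45*w^2 + 331*w - 280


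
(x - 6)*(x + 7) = x^2 + x - 42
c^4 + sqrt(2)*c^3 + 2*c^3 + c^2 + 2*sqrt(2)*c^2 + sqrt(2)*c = c*(c + 1)^2*(c + sqrt(2))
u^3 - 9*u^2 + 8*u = u*(u - 8)*(u - 1)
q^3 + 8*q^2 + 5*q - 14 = (q - 1)*(q + 2)*(q + 7)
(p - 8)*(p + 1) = p^2 - 7*p - 8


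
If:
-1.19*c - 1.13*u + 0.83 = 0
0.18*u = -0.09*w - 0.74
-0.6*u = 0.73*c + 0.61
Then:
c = -10.71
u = 12.01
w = -32.24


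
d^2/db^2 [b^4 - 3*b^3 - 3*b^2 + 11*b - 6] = 12*b^2 - 18*b - 6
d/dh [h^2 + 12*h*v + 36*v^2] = 2*h + 12*v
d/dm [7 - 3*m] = -3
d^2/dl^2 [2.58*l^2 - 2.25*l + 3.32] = 5.16000000000000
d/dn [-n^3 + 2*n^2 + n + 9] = -3*n^2 + 4*n + 1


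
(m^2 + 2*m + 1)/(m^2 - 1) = (m + 1)/(m - 1)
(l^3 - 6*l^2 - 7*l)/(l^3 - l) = (l - 7)/(l - 1)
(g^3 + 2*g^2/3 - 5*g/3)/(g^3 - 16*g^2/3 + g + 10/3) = g*(3*g + 5)/(3*g^2 - 13*g - 10)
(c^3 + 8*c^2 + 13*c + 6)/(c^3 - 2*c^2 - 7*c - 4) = (c + 6)/(c - 4)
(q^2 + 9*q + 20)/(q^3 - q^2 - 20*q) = (q + 5)/(q*(q - 5))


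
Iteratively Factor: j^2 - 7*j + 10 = (j - 2)*(j - 5)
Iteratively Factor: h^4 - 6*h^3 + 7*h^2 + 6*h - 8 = (h + 1)*(h^3 - 7*h^2 + 14*h - 8) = (h - 1)*(h + 1)*(h^2 - 6*h + 8) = (h - 4)*(h - 1)*(h + 1)*(h - 2)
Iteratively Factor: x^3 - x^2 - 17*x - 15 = (x - 5)*(x^2 + 4*x + 3) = (x - 5)*(x + 1)*(x + 3)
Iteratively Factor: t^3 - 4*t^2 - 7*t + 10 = (t - 1)*(t^2 - 3*t - 10) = (t - 1)*(t + 2)*(t - 5)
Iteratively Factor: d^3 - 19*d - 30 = (d - 5)*(d^2 + 5*d + 6) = (d - 5)*(d + 2)*(d + 3)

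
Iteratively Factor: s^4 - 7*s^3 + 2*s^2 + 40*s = (s + 2)*(s^3 - 9*s^2 + 20*s) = (s - 5)*(s + 2)*(s^2 - 4*s) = s*(s - 5)*(s + 2)*(s - 4)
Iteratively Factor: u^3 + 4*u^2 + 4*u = (u + 2)*(u^2 + 2*u) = (u + 2)^2*(u)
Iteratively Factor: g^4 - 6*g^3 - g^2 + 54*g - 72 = (g + 3)*(g^3 - 9*g^2 + 26*g - 24) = (g - 2)*(g + 3)*(g^2 - 7*g + 12) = (g - 3)*(g - 2)*(g + 3)*(g - 4)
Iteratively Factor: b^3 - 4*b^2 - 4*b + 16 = (b - 2)*(b^2 - 2*b - 8) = (b - 2)*(b + 2)*(b - 4)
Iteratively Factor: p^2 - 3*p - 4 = (p - 4)*(p + 1)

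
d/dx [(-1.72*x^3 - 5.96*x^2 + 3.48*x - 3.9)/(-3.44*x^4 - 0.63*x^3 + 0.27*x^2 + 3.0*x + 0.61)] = (-5.9168*x^6 - 41.0048*x^5 + 31.6944*x^4 - 59.5992*x^3 - 29.3382*x^2 - 5.1652*x + 13.8228)/(11.8336*x^8 + 4.3344*x^7 - 1.4607*x^6 - 20.9802*x^5 - 7.9039*x^4 + 0.8514*x^3 + 9.3294*x^2 + 3.66*x + 0.3721)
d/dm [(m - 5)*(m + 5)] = 2*m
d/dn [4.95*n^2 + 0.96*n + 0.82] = 9.9*n + 0.96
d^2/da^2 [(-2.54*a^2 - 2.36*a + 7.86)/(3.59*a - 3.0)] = (106.046532 - 2.8421709430404e-14*a^2)/(46.268279*a^3 - 115.9929*a^2 + 96.93*a - 27.0)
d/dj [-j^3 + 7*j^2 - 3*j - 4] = -3*j^2 + 14*j - 3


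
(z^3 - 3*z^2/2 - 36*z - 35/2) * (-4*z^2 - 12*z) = -4*z^5 - 6*z^4 + 162*z^3 + 502*z^2 + 210*z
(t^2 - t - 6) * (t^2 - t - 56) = t^4 - 2*t^3 - 61*t^2 + 62*t + 336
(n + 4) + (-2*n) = 4 - n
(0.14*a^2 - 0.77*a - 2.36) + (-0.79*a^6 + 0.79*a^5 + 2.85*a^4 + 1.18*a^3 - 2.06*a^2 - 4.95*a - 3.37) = -0.79*a^6 + 0.79*a^5 + 2.85*a^4 + 1.18*a^3 - 1.92*a^2 - 5.72*a - 5.73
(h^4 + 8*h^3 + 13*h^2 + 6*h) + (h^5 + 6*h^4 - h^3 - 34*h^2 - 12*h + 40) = h^5 + 7*h^4 + 7*h^3 - 21*h^2 - 6*h + 40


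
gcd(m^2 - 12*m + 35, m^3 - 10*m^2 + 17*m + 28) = m - 7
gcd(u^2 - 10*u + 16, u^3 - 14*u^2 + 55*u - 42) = 1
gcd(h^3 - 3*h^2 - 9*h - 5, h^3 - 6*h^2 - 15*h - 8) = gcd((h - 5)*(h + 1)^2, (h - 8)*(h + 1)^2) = h^2 + 2*h + 1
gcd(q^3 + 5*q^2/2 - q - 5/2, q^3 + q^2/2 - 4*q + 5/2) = q^2 + 3*q/2 - 5/2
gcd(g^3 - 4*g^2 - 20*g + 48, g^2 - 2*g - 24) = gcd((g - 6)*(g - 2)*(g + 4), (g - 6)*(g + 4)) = g^2 - 2*g - 24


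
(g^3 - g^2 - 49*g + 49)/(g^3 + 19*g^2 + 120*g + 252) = (g^2 - 8*g + 7)/(g^2 + 12*g + 36)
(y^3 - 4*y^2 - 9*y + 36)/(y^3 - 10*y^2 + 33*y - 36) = (y + 3)/(y - 3)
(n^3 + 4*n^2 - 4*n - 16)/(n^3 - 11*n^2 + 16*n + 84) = (n^2 + 2*n - 8)/(n^2 - 13*n + 42)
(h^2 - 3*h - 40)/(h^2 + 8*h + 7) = (h^2 - 3*h - 40)/(h^2 + 8*h + 7)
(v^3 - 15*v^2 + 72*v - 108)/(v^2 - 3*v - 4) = (-v^3 + 15*v^2 - 72*v + 108)/(-v^2 + 3*v + 4)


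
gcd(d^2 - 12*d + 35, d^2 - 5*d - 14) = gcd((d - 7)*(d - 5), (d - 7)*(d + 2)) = d - 7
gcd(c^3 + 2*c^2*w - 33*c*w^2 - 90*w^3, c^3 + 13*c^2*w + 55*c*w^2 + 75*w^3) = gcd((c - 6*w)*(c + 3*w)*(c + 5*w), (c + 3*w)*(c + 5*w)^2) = c^2 + 8*c*w + 15*w^2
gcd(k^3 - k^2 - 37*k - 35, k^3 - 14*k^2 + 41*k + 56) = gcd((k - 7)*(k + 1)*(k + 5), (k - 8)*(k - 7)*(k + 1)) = k^2 - 6*k - 7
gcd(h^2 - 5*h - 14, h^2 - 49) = h - 7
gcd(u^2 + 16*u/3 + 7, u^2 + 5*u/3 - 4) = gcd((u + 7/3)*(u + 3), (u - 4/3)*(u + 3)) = u + 3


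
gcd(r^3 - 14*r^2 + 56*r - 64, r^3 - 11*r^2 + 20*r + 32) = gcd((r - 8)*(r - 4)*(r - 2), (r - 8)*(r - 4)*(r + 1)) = r^2 - 12*r + 32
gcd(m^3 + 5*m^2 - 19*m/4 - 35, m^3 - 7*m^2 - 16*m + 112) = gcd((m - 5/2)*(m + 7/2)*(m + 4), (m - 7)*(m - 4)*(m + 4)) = m + 4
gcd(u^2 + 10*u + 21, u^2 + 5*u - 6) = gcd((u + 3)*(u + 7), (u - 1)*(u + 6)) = 1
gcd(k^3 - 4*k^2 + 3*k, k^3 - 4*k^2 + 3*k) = k^3 - 4*k^2 + 3*k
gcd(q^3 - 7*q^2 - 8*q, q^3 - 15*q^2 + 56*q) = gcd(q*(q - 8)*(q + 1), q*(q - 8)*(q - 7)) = q^2 - 8*q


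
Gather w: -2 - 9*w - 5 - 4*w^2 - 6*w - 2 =-4*w^2 - 15*w - 9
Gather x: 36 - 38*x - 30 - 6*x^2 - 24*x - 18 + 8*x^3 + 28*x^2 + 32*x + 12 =8*x^3 + 22*x^2 - 30*x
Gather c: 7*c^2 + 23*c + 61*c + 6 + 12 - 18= 7*c^2 + 84*c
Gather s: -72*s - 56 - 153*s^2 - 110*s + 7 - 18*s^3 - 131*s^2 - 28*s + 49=-18*s^3 - 284*s^2 - 210*s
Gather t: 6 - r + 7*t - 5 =-r + 7*t + 1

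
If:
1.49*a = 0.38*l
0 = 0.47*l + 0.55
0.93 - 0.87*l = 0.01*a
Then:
No Solution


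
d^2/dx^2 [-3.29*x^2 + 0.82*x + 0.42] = -6.58000000000000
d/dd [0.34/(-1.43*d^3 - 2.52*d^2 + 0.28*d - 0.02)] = (1.4586*d^2 + 1.7136*d - 0.0952)/(1.43*d^3 + 2.52*d^2 - 0.28*d + 0.02)^2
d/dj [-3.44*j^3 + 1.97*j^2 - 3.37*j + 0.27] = -10.32*j^2 + 3.94*j - 3.37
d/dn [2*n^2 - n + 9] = 4*n - 1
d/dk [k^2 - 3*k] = 2*k - 3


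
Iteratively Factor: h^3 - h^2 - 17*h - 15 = (h - 5)*(h^2 + 4*h + 3) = (h - 5)*(h + 1)*(h + 3)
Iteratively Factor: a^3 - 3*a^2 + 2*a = (a - 2)*(a^2 - a) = (a - 2)*(a - 1)*(a)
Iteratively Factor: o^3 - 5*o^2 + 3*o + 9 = (o + 1)*(o^2 - 6*o + 9) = (o - 3)*(o + 1)*(o - 3)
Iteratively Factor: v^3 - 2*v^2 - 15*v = (v)*(v^2 - 2*v - 15) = v*(v + 3)*(v - 5)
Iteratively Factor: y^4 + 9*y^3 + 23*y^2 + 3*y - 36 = (y + 3)*(y^3 + 6*y^2 + 5*y - 12) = (y - 1)*(y + 3)*(y^2 + 7*y + 12) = (y - 1)*(y + 3)^2*(y + 4)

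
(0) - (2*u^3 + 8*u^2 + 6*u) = -2*u^3 - 8*u^2 - 6*u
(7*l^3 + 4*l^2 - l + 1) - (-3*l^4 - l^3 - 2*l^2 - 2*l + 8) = 3*l^4 + 8*l^3 + 6*l^2 + l - 7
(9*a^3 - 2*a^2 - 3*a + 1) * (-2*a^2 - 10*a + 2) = -18*a^5 - 86*a^4 + 44*a^3 + 24*a^2 - 16*a + 2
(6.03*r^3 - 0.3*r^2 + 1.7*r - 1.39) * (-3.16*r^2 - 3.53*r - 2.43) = -19.0548*r^5 - 20.3379*r^4 - 18.9659*r^3 - 0.879599999999999*r^2 + 0.775699999999999*r + 3.3777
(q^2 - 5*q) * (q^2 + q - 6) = q^4 - 4*q^3 - 11*q^2 + 30*q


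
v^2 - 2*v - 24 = (v - 6)*(v + 4)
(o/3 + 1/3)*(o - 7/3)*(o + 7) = o^3/3 + 17*o^2/9 - 35*o/9 - 49/9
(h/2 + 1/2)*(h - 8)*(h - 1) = h^3/2 - 4*h^2 - h/2 + 4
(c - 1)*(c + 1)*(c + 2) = c^3 + 2*c^2 - c - 2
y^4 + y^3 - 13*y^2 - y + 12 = (y - 3)*(y - 1)*(y + 1)*(y + 4)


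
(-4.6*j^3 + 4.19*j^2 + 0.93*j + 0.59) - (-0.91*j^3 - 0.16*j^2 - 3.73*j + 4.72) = -3.69*j^3 + 4.35*j^2 + 4.66*j - 4.13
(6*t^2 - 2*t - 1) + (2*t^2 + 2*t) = 8*t^2 - 1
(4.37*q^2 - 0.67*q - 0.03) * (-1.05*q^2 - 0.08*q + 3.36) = -4.5885*q^4 + 0.3539*q^3 + 14.7683*q^2 - 2.2488*q - 0.1008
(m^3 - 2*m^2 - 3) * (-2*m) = -2*m^4 + 4*m^3 + 6*m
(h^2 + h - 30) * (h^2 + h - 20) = h^4 + 2*h^3 - 49*h^2 - 50*h + 600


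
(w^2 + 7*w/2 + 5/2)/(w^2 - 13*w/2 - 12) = (2*w^2 + 7*w + 5)/(2*w^2 - 13*w - 24)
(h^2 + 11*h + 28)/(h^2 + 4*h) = (h + 7)/h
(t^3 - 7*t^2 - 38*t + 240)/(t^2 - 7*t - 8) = (t^2 + t - 30)/(t + 1)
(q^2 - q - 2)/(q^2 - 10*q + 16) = (q + 1)/(q - 8)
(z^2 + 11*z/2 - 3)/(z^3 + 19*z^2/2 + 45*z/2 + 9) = (2*z - 1)/(2*z^2 + 7*z + 3)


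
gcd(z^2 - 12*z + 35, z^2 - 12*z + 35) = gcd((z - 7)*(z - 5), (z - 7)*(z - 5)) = z^2 - 12*z + 35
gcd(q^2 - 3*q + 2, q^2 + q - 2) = q - 1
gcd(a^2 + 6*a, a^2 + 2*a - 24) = a + 6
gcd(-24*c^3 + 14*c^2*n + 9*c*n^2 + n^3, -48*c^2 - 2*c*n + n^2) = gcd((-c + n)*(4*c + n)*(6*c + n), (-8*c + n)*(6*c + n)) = 6*c + n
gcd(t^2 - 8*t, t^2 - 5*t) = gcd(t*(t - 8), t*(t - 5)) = t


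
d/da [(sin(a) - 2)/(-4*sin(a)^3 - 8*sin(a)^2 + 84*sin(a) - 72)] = (sin(a)^3 - 2*sin(a)^2 - 4*sin(a) + 12)*cos(a)/(2*(sin(a)^3 + 2*sin(a)^2 - 21*sin(a) + 18)^2)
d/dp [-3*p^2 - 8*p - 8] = -6*p - 8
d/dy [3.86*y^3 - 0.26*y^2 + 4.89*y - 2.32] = 11.58*y^2 - 0.52*y + 4.89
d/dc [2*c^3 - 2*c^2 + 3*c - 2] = 6*c^2 - 4*c + 3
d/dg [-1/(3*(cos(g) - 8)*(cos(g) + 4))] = 2*(2 - cos(g))*sin(g)/(3*(cos(g) - 8)^2*(cos(g) + 4)^2)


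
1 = 1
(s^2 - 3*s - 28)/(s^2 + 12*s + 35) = (s^2 - 3*s - 28)/(s^2 + 12*s + 35)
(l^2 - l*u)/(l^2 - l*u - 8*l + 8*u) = l/(l - 8)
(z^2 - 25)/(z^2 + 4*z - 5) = (z - 5)/(z - 1)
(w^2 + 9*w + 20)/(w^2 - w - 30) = (w + 4)/(w - 6)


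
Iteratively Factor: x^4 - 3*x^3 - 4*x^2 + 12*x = (x - 3)*(x^3 - 4*x) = (x - 3)*(x + 2)*(x^2 - 2*x) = x*(x - 3)*(x + 2)*(x - 2)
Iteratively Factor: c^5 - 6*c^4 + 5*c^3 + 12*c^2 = (c + 1)*(c^4 - 7*c^3 + 12*c^2) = (c - 4)*(c + 1)*(c^3 - 3*c^2) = c*(c - 4)*(c + 1)*(c^2 - 3*c) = c^2*(c - 4)*(c + 1)*(c - 3)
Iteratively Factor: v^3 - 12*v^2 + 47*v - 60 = (v - 3)*(v^2 - 9*v + 20) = (v - 4)*(v - 3)*(v - 5)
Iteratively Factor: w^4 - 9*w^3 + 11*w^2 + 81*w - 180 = (w - 4)*(w^3 - 5*w^2 - 9*w + 45) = (w - 5)*(w - 4)*(w^2 - 9) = (w - 5)*(w - 4)*(w + 3)*(w - 3)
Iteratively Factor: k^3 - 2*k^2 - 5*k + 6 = (k + 2)*(k^2 - 4*k + 3) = (k - 3)*(k + 2)*(k - 1)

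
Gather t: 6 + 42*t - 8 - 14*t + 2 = 28*t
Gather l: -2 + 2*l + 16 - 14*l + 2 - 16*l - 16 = -28*l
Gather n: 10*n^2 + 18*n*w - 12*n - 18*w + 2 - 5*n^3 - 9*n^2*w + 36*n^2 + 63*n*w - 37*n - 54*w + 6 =-5*n^3 + n^2*(46 - 9*w) + n*(81*w - 49) - 72*w + 8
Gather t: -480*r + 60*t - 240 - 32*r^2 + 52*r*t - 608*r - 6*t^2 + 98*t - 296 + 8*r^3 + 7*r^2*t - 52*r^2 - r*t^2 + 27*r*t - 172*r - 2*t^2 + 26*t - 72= 8*r^3 - 84*r^2 - 1260*r + t^2*(-r - 8) + t*(7*r^2 + 79*r + 184) - 608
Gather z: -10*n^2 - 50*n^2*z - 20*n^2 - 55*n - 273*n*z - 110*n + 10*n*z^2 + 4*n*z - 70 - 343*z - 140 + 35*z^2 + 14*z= -30*n^2 - 165*n + z^2*(10*n + 35) + z*(-50*n^2 - 269*n - 329) - 210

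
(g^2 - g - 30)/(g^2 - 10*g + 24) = (g + 5)/(g - 4)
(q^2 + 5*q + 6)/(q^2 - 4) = (q + 3)/(q - 2)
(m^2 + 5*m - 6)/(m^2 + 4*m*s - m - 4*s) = (m + 6)/(m + 4*s)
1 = 1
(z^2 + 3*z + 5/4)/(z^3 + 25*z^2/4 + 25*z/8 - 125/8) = 2*(2*z + 1)/(4*z^2 + 15*z - 25)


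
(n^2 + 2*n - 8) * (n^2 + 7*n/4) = n^4 + 15*n^3/4 - 9*n^2/2 - 14*n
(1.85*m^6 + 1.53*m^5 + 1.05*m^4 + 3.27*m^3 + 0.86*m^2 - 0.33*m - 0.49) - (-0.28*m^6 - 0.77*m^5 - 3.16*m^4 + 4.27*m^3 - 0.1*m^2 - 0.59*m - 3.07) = 2.13*m^6 + 2.3*m^5 + 4.21*m^4 - 1.0*m^3 + 0.96*m^2 + 0.26*m + 2.58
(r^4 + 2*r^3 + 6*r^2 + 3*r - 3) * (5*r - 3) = 5*r^5 + 7*r^4 + 24*r^3 - 3*r^2 - 24*r + 9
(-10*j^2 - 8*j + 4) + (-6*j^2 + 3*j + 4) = -16*j^2 - 5*j + 8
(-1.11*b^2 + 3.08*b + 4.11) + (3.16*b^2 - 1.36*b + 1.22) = 2.05*b^2 + 1.72*b + 5.33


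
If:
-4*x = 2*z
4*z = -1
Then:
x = 1/8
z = -1/4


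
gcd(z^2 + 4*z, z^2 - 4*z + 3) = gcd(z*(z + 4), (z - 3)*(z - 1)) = 1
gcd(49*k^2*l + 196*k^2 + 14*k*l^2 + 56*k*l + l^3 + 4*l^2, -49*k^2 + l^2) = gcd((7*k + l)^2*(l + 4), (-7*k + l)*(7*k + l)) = 7*k + l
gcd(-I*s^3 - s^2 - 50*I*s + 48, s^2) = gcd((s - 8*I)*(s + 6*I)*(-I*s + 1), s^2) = 1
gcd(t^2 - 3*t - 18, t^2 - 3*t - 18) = t^2 - 3*t - 18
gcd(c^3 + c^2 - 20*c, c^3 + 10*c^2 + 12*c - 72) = 1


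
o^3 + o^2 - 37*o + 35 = (o - 5)*(o - 1)*(o + 7)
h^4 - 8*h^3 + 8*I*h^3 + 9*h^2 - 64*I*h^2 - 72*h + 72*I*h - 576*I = (h - 8)*(h - 3*I)*(h + 3*I)*(h + 8*I)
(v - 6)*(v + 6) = v^2 - 36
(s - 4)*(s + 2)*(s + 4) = s^3 + 2*s^2 - 16*s - 32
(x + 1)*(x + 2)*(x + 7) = x^3 + 10*x^2 + 23*x + 14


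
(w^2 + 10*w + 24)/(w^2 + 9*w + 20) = (w + 6)/(w + 5)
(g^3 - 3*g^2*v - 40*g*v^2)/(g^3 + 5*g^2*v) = (g - 8*v)/g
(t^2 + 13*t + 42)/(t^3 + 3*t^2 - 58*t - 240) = (t + 7)/(t^2 - 3*t - 40)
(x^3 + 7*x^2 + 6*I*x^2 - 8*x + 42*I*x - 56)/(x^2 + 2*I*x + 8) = (x^2 + x*(7 + 2*I) + 14*I)/(x - 2*I)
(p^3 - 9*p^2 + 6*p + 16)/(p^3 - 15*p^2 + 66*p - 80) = (p + 1)/(p - 5)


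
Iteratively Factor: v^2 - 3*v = (v)*(v - 3)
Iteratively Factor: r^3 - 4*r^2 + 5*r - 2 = (r - 1)*(r^2 - 3*r + 2) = (r - 1)^2*(r - 2)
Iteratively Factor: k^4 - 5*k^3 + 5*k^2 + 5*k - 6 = (k - 2)*(k^3 - 3*k^2 - k + 3) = (k - 2)*(k + 1)*(k^2 - 4*k + 3) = (k - 2)*(k - 1)*(k + 1)*(k - 3)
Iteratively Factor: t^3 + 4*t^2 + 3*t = (t + 3)*(t^2 + t) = t*(t + 3)*(t + 1)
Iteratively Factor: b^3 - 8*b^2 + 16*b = (b - 4)*(b^2 - 4*b) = (b - 4)^2*(b)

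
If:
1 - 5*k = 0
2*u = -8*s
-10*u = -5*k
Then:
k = 1/5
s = -1/40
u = 1/10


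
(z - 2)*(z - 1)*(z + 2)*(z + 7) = z^4 + 6*z^3 - 11*z^2 - 24*z + 28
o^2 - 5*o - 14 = (o - 7)*(o + 2)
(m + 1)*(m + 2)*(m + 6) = m^3 + 9*m^2 + 20*m + 12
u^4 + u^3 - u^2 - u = u*(u - 1)*(u + 1)^2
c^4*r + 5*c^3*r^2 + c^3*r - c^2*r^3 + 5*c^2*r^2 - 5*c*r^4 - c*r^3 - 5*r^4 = (c - r)*(c + r)*(c + 5*r)*(c*r + r)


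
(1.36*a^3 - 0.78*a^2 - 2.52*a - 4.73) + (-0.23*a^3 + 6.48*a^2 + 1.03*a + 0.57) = 1.13*a^3 + 5.7*a^2 - 1.49*a - 4.16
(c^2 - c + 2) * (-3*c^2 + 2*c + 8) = -3*c^4 + 5*c^3 - 4*c + 16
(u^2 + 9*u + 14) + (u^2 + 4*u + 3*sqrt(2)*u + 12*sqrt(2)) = 2*u^2 + 3*sqrt(2)*u + 13*u + 14 + 12*sqrt(2)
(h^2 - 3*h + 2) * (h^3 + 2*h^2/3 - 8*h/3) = h^5 - 7*h^4/3 - 8*h^3/3 + 28*h^2/3 - 16*h/3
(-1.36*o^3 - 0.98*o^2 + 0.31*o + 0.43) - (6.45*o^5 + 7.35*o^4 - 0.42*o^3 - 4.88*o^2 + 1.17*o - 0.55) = -6.45*o^5 - 7.35*o^4 - 0.94*o^3 + 3.9*o^2 - 0.86*o + 0.98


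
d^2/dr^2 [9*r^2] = 18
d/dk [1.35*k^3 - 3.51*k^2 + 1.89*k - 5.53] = 4.05*k^2 - 7.02*k + 1.89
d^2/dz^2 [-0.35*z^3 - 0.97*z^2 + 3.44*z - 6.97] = -2.1*z - 1.94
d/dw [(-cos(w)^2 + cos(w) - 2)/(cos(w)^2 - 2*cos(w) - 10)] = (sin(w)^2 - 24*cos(w) + 13)*sin(w)/(sin(w)^2 + 2*cos(w) + 9)^2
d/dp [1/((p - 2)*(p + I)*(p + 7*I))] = (-(p - 2)*(p + I) - (p - 2)*(p + 7*I) - (p + I)*(p + 7*I))/((p - 2)^2*(p + I)^2*(p + 7*I)^2)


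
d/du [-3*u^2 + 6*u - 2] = 6 - 6*u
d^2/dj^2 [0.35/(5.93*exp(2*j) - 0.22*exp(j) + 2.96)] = ((0.077 - 8.302*exp(j))*(5.93*exp(2*j) - 0.22*exp(j) + 2.96) + 0.35*(11.86*exp(j) - 0.22)*(23.72*exp(j) - 0.44)*exp(j))*exp(j)/(5.93*exp(2*j) - 0.22*exp(j) + 2.96)^3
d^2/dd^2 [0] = 0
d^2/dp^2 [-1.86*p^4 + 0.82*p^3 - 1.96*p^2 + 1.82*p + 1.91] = -22.32*p^2 + 4.92*p - 3.92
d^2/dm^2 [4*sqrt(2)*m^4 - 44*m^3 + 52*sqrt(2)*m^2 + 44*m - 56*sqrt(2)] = 48*sqrt(2)*m^2 - 264*m + 104*sqrt(2)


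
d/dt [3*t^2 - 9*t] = 6*t - 9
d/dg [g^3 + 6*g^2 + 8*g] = 3*g^2 + 12*g + 8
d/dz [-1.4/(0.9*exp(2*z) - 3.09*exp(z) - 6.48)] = (2.52*exp(z) - 4.326)*exp(z)/(-0.9*exp(2*z) + 3.09*exp(z) + 6.48)^2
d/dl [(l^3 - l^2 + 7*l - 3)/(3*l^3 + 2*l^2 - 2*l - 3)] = (5*l^4 - 46*l^3 + 6*l^2 + 18*l - 27)/(9*l^6 + 12*l^5 - 8*l^4 - 26*l^3 - 8*l^2 + 12*l + 9)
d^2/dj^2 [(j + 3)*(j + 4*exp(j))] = 4*j*exp(j) + 20*exp(j) + 2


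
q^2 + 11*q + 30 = (q + 5)*(q + 6)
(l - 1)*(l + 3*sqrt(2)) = l^2 - l + 3*sqrt(2)*l - 3*sqrt(2)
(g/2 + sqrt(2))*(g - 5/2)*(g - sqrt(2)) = g^3/2 - 5*g^2/4 + sqrt(2)*g^2/2 - 2*g - 5*sqrt(2)*g/4 + 5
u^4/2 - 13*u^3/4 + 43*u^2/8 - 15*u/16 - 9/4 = (u/2 + 1/4)*(u - 4)*(u - 3/2)^2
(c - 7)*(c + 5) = c^2 - 2*c - 35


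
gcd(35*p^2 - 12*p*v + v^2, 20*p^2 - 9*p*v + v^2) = 5*p - v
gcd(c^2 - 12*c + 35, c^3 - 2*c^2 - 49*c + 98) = c - 7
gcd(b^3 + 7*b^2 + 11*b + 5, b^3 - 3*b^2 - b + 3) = b + 1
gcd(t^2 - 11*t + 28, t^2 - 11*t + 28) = t^2 - 11*t + 28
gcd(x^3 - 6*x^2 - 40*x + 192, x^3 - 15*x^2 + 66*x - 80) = x - 8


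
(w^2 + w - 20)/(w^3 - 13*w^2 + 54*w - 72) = (w + 5)/(w^2 - 9*w + 18)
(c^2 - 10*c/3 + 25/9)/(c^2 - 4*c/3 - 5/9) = (3*c - 5)/(3*c + 1)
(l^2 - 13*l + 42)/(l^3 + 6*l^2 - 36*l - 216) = (l - 7)/(l^2 + 12*l + 36)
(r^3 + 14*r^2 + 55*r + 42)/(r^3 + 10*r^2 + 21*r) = (r^2 + 7*r + 6)/(r*(r + 3))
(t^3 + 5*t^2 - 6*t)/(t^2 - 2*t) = (t^2 + 5*t - 6)/(t - 2)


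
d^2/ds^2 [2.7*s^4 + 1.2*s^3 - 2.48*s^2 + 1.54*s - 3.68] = 32.4*s^2 + 7.2*s - 4.96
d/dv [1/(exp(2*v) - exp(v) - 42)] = (1 - 2*exp(v))*exp(v)/(-exp(2*v) + exp(v) + 42)^2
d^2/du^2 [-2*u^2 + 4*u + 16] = -4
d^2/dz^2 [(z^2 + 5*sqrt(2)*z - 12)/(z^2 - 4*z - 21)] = 2*(4*z^3 + 5*sqrt(2)*z^3 + 27*z^2 + 144*z + 315*sqrt(2)*z - 420*sqrt(2) - 3)/(z^6 - 12*z^5 - 15*z^4 + 440*z^3 + 315*z^2 - 5292*z - 9261)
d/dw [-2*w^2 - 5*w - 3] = -4*w - 5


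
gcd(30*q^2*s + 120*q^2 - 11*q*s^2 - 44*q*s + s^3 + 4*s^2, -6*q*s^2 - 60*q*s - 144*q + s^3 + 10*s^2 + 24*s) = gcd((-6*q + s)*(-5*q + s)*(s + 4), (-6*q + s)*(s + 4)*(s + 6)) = 6*q*s + 24*q - s^2 - 4*s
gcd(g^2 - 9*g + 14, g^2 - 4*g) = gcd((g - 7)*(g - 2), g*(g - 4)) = 1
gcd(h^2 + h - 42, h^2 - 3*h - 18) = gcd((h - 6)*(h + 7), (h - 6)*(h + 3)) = h - 6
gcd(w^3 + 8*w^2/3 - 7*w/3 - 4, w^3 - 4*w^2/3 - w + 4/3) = w^2 - w/3 - 4/3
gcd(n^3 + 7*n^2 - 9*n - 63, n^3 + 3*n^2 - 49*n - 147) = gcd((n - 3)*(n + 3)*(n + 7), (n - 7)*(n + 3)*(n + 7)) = n^2 + 10*n + 21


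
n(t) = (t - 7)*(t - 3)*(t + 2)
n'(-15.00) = 916.00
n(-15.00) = -5148.00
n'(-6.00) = 205.00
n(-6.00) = -468.00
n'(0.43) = -5.33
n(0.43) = 41.03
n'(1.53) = -16.46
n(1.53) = 28.38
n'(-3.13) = 80.47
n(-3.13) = -70.17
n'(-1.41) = 29.52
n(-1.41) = 21.88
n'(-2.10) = 47.83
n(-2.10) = -4.64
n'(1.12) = -13.16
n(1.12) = 34.49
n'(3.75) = -16.81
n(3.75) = -14.02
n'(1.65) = -17.23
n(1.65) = 26.36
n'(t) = (t - 7)*(t - 3) + (t - 7)*(t + 2) + (t - 3)*(t + 2)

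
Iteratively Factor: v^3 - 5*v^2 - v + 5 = (v + 1)*(v^2 - 6*v + 5) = (v - 1)*(v + 1)*(v - 5)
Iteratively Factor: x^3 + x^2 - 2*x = (x)*(x^2 + x - 2) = x*(x - 1)*(x + 2)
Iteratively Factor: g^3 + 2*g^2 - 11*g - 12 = (g + 1)*(g^2 + g - 12) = (g + 1)*(g + 4)*(g - 3)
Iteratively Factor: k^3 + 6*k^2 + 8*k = (k + 4)*(k^2 + 2*k) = k*(k + 4)*(k + 2)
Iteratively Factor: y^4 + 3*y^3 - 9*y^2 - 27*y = (y + 3)*(y^3 - 9*y) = y*(y + 3)*(y^2 - 9) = y*(y - 3)*(y + 3)*(y + 3)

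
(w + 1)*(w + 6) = w^2 + 7*w + 6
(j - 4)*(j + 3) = j^2 - j - 12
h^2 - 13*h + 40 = (h - 8)*(h - 5)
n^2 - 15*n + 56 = (n - 8)*(n - 7)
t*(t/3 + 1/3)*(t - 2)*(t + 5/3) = t^4/3 + 2*t^3/9 - 11*t^2/9 - 10*t/9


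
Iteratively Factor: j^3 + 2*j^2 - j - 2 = (j + 1)*(j^2 + j - 2) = (j - 1)*(j + 1)*(j + 2)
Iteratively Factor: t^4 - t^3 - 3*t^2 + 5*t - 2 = (t - 1)*(t^3 - 3*t + 2) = (t - 1)^2*(t^2 + t - 2) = (t - 1)^3*(t + 2)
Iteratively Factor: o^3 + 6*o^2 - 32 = (o + 4)*(o^2 + 2*o - 8) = (o - 2)*(o + 4)*(o + 4)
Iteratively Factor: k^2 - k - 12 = (k + 3)*(k - 4)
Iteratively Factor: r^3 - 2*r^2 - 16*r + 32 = (r + 4)*(r^2 - 6*r + 8) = (r - 4)*(r + 4)*(r - 2)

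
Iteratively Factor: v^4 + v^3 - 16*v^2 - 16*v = (v)*(v^3 + v^2 - 16*v - 16) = v*(v + 4)*(v^2 - 3*v - 4) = v*(v - 4)*(v + 4)*(v + 1)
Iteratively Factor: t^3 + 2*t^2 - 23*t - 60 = (t + 3)*(t^2 - t - 20) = (t - 5)*(t + 3)*(t + 4)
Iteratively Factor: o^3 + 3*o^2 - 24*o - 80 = (o + 4)*(o^2 - o - 20) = (o - 5)*(o + 4)*(o + 4)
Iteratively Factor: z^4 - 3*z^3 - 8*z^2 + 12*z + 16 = (z + 1)*(z^3 - 4*z^2 - 4*z + 16) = (z + 1)*(z + 2)*(z^2 - 6*z + 8) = (z - 4)*(z + 1)*(z + 2)*(z - 2)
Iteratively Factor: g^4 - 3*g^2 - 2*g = (g)*(g^3 - 3*g - 2) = g*(g + 1)*(g^2 - g - 2) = g*(g - 2)*(g + 1)*(g + 1)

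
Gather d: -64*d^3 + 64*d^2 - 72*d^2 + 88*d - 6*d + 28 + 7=-64*d^3 - 8*d^2 + 82*d + 35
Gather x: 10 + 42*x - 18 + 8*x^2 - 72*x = 8*x^2 - 30*x - 8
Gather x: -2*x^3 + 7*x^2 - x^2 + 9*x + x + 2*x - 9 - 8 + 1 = -2*x^3 + 6*x^2 + 12*x - 16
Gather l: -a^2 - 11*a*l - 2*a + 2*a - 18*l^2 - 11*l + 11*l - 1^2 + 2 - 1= -a^2 - 11*a*l - 18*l^2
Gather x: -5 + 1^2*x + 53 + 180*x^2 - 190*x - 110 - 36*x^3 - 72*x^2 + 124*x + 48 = -36*x^3 + 108*x^2 - 65*x - 14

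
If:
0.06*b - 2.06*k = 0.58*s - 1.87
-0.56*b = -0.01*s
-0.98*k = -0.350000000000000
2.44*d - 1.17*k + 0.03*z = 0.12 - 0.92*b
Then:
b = 0.03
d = 0.207241352159233 - 0.0122950819672131*z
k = 0.36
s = 1.96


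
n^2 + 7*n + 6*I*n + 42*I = (n + 7)*(n + 6*I)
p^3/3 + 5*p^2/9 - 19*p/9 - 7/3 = (p/3 + 1)*(p - 7/3)*(p + 1)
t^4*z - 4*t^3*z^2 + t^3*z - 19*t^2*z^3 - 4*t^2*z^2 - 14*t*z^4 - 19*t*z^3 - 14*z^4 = (t - 7*z)*(t + z)*(t + 2*z)*(t*z + z)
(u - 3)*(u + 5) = u^2 + 2*u - 15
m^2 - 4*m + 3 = (m - 3)*(m - 1)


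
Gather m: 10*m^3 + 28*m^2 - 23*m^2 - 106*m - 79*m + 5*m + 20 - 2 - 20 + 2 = 10*m^3 + 5*m^2 - 180*m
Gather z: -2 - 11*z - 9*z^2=-9*z^2 - 11*z - 2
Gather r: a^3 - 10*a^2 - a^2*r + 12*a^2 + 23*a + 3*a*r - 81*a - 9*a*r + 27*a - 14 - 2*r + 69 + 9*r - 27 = a^3 + 2*a^2 - 31*a + r*(-a^2 - 6*a + 7) + 28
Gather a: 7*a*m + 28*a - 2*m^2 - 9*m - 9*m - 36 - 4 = a*(7*m + 28) - 2*m^2 - 18*m - 40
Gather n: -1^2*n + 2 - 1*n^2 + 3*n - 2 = -n^2 + 2*n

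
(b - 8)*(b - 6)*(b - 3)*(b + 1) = b^4 - 16*b^3 + 73*b^2 - 54*b - 144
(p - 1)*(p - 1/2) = p^2 - 3*p/2 + 1/2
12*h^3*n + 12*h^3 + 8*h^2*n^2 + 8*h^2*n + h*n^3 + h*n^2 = (2*h + n)*(6*h + n)*(h*n + h)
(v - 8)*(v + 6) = v^2 - 2*v - 48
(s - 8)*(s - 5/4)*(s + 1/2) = s^3 - 35*s^2/4 + 43*s/8 + 5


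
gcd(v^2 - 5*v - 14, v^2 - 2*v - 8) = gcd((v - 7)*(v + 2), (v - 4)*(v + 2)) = v + 2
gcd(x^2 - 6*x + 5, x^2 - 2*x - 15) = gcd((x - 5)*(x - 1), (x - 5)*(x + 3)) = x - 5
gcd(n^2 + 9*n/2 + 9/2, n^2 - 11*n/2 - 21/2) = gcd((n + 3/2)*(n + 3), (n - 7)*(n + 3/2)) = n + 3/2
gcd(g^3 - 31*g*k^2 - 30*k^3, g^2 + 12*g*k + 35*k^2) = g + 5*k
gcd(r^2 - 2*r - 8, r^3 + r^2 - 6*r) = 1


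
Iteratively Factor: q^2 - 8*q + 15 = (q - 5)*(q - 3)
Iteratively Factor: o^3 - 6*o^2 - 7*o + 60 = (o - 5)*(o^2 - o - 12) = (o - 5)*(o + 3)*(o - 4)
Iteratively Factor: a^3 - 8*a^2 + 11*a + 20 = (a + 1)*(a^2 - 9*a + 20) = (a - 4)*(a + 1)*(a - 5)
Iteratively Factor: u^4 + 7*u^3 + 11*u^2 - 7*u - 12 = (u + 1)*(u^3 + 6*u^2 + 5*u - 12) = (u - 1)*(u + 1)*(u^2 + 7*u + 12) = (u - 1)*(u + 1)*(u + 3)*(u + 4)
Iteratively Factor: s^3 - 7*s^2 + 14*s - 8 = (s - 4)*(s^2 - 3*s + 2) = (s - 4)*(s - 1)*(s - 2)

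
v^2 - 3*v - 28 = (v - 7)*(v + 4)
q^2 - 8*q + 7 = (q - 7)*(q - 1)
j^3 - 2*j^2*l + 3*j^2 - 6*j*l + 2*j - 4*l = (j + 1)*(j + 2)*(j - 2*l)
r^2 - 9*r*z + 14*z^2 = (r - 7*z)*(r - 2*z)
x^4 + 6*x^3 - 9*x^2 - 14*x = x*(x - 2)*(x + 1)*(x + 7)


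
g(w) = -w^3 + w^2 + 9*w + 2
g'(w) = -3*w^2 + 2*w + 9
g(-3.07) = 12.73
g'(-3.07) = -25.41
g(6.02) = -125.75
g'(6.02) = -87.68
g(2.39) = 15.57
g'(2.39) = -3.36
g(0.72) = 8.63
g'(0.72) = 8.88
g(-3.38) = 21.62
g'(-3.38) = -32.03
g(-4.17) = 54.37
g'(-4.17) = -51.51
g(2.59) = 14.64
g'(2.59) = -5.94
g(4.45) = -26.27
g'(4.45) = -41.51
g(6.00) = -124.00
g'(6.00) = -87.00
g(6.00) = -124.00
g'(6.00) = -87.00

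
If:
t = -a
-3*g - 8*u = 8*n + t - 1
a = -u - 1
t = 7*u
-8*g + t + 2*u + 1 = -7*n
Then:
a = -7/6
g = 19/170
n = -39/170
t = 7/6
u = 1/6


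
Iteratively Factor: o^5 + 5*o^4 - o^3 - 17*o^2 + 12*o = (o - 1)*(o^4 + 6*o^3 + 5*o^2 - 12*o) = (o - 1)*(o + 4)*(o^3 + 2*o^2 - 3*o) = (o - 1)^2*(o + 4)*(o^2 + 3*o) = (o - 1)^2*(o + 3)*(o + 4)*(o)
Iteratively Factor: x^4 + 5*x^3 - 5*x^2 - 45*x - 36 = (x + 4)*(x^3 + x^2 - 9*x - 9) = (x + 1)*(x + 4)*(x^2 - 9) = (x + 1)*(x + 3)*(x + 4)*(x - 3)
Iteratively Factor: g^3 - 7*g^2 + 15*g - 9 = (g - 1)*(g^2 - 6*g + 9) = (g - 3)*(g - 1)*(g - 3)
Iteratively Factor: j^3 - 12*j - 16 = (j - 4)*(j^2 + 4*j + 4) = (j - 4)*(j + 2)*(j + 2)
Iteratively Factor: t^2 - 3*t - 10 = (t + 2)*(t - 5)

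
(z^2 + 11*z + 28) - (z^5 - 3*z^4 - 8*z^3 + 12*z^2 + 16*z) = -z^5 + 3*z^4 + 8*z^3 - 11*z^2 - 5*z + 28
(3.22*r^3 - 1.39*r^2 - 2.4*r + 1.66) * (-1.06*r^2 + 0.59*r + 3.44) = -3.4132*r^5 + 3.3732*r^4 + 12.8007*r^3 - 7.9572*r^2 - 7.2766*r + 5.7104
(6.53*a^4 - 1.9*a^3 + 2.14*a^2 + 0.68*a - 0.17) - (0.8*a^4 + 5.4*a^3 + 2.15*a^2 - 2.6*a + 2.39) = 5.73*a^4 - 7.3*a^3 - 0.00999999999999979*a^2 + 3.28*a - 2.56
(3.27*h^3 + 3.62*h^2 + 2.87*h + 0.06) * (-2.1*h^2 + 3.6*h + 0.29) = -6.867*h^5 + 4.17*h^4 + 7.9533*h^3 + 11.2558*h^2 + 1.0483*h + 0.0174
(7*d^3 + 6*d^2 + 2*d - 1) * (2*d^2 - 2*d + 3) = 14*d^5 - 2*d^4 + 13*d^3 + 12*d^2 + 8*d - 3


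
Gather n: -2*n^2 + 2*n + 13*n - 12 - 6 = -2*n^2 + 15*n - 18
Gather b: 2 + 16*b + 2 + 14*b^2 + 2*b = 14*b^2 + 18*b + 4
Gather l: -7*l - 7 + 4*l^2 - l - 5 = 4*l^2 - 8*l - 12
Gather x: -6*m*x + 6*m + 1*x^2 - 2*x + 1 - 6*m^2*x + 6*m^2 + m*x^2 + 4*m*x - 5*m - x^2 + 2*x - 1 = 6*m^2 + m*x^2 + m + x*(-6*m^2 - 2*m)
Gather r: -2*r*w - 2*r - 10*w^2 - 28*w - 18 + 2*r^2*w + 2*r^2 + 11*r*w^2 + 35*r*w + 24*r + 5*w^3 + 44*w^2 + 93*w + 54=r^2*(2*w + 2) + r*(11*w^2 + 33*w + 22) + 5*w^3 + 34*w^2 + 65*w + 36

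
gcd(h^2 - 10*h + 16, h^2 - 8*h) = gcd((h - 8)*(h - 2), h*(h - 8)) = h - 8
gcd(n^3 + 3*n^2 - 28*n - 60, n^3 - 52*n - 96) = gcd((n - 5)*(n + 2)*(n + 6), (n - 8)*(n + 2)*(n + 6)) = n^2 + 8*n + 12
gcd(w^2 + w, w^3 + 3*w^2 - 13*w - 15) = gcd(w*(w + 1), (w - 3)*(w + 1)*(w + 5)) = w + 1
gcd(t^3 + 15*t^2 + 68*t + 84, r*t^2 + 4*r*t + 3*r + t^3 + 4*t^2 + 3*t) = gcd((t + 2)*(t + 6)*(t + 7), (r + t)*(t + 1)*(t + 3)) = 1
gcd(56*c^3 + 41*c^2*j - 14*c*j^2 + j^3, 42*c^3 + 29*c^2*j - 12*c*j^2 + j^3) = 7*c^2 + 6*c*j - j^2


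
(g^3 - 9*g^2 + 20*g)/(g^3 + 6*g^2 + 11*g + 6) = g*(g^2 - 9*g + 20)/(g^3 + 6*g^2 + 11*g + 6)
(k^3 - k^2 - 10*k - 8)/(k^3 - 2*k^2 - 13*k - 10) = (k - 4)/(k - 5)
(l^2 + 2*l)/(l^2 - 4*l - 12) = l/(l - 6)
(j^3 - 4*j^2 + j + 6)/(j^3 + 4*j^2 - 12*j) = (j^2 - 2*j - 3)/(j*(j + 6))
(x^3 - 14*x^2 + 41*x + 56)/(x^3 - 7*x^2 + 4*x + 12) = (x^2 - 15*x + 56)/(x^2 - 8*x + 12)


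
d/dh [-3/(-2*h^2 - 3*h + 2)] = 3*(-4*h - 3)/(2*h^2 + 3*h - 2)^2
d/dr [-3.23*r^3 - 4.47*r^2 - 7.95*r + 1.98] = -9.69*r^2 - 8.94*r - 7.95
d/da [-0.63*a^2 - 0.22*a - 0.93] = -1.26*a - 0.22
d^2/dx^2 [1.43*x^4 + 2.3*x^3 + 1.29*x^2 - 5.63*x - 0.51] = 17.16*x^2 + 13.8*x + 2.58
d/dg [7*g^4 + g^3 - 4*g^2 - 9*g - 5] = 28*g^3 + 3*g^2 - 8*g - 9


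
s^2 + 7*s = s*(s + 7)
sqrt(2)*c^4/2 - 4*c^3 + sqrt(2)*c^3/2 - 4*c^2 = c^2*(c - 4*sqrt(2))*(sqrt(2)*c/2 + sqrt(2)/2)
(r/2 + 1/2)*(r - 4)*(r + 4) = r^3/2 + r^2/2 - 8*r - 8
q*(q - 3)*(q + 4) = q^3 + q^2 - 12*q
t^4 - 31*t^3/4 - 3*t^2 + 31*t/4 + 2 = (t - 8)*(t - 1)*(t + 1/4)*(t + 1)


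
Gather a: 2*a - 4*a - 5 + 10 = 5 - 2*a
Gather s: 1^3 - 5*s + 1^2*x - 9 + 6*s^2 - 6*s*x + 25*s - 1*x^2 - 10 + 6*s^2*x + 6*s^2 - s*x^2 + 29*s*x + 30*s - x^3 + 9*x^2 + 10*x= s^2*(6*x + 12) + s*(-x^2 + 23*x + 50) - x^3 + 8*x^2 + 11*x - 18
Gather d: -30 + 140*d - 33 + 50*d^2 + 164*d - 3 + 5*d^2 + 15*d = 55*d^2 + 319*d - 66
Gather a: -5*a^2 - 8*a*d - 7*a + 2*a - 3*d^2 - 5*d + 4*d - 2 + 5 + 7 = -5*a^2 + a*(-8*d - 5) - 3*d^2 - d + 10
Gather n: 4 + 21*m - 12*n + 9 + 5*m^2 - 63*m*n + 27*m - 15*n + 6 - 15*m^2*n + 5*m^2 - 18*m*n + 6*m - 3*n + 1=10*m^2 + 54*m + n*(-15*m^2 - 81*m - 30) + 20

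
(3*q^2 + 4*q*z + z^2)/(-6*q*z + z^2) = (3*q^2 + 4*q*z + z^2)/(z*(-6*q + z))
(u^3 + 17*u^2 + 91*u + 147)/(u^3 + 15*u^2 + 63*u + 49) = (u + 3)/(u + 1)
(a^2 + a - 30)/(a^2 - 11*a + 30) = (a + 6)/(a - 6)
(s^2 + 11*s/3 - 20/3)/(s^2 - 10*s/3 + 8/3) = (s + 5)/(s - 2)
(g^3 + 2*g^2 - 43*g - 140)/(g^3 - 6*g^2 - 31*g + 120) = (g^2 - 3*g - 28)/(g^2 - 11*g + 24)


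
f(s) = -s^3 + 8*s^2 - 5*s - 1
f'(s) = -3*s^2 + 16*s - 5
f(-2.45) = 73.98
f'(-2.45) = -62.21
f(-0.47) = 3.22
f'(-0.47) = -13.18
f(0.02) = -1.10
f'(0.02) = -4.68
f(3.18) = 31.84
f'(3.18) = 15.54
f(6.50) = 29.88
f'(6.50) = -27.75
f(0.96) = 0.69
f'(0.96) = 7.60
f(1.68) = 8.44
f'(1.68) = 13.41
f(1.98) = 12.70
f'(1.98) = 14.92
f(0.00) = -1.00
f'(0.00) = -5.00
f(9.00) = -127.00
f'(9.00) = -104.00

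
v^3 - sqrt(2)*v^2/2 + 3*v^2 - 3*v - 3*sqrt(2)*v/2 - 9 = (v + 3)*(v - 3*sqrt(2)/2)*(v + sqrt(2))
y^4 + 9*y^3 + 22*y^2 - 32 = (y - 1)*(y + 2)*(y + 4)^2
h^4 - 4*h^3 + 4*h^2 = h^2*(h - 2)^2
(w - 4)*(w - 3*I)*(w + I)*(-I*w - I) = -I*w^4 - 2*w^3 + 3*I*w^3 + 6*w^2 + I*w^2 + 8*w + 9*I*w + 12*I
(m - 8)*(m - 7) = m^2 - 15*m + 56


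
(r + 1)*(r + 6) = r^2 + 7*r + 6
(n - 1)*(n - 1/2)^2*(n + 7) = n^4 + 5*n^3 - 51*n^2/4 + 17*n/2 - 7/4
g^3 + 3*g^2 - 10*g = g*(g - 2)*(g + 5)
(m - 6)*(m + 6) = m^2 - 36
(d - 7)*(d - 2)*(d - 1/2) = d^3 - 19*d^2/2 + 37*d/2 - 7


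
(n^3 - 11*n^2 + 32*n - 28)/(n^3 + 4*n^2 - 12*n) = (n^2 - 9*n + 14)/(n*(n + 6))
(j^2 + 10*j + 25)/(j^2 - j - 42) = (j^2 + 10*j + 25)/(j^2 - j - 42)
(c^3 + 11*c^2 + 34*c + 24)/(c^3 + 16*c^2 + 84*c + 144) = (c + 1)/(c + 6)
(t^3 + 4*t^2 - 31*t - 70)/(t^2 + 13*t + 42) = (t^2 - 3*t - 10)/(t + 6)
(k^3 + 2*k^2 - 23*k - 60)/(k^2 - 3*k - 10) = (k^2 + 7*k + 12)/(k + 2)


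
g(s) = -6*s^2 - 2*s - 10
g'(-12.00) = 142.00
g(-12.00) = -850.00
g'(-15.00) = 178.00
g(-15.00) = -1330.00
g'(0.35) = -6.20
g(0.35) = -11.44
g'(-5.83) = 67.96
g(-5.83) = -202.27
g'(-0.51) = 4.12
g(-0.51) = -10.54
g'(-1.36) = 14.32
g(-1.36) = -18.38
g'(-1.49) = 15.88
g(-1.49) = -20.34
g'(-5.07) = 58.84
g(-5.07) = -154.09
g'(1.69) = -22.28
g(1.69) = -30.52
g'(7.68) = -94.16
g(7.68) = -379.25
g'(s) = -12*s - 2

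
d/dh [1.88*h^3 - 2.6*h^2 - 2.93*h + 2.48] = 5.64*h^2 - 5.2*h - 2.93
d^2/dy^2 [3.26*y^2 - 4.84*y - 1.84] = 6.52000000000000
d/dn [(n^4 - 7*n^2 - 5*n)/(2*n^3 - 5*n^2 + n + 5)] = (n*(6*n^2 - 10*n + 1)*(-n^3 + 7*n + 5) + (4*n^3 - 14*n - 5)*(2*n^3 - 5*n^2 + n + 5))/(2*n^3 - 5*n^2 + n + 5)^2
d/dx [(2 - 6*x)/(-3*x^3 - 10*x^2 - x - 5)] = 2*(-18*x^3 - 21*x^2 + 20*x + 16)/(9*x^6 + 60*x^5 + 106*x^4 + 50*x^3 + 101*x^2 + 10*x + 25)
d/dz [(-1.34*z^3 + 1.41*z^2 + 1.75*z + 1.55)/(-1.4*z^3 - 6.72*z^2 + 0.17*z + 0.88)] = (8.88178419700125e-16*z^5 + 10.9788*z^4 + 4.4444*z^3 + 14.9721*z^2 + 23.3136*z + 1.2765)/(1.96*z^6 + 18.816*z^5 + 44.6824*z^4 - 4.7488*z^3 - 11.7983*z^2 + 0.2992*z + 0.7744)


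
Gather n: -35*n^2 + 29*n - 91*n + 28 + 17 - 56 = -35*n^2 - 62*n - 11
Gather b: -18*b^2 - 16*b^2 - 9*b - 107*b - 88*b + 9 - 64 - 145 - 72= -34*b^2 - 204*b - 272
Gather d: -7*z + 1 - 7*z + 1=2 - 14*z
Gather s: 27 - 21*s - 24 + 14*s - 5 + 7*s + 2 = 0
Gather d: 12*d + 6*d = 18*d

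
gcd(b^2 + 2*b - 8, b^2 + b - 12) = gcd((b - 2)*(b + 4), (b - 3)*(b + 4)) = b + 4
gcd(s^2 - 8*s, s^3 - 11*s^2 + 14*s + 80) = s - 8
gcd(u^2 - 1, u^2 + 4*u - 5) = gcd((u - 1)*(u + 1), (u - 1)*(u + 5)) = u - 1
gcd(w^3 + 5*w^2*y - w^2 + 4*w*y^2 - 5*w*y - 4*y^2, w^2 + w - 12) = 1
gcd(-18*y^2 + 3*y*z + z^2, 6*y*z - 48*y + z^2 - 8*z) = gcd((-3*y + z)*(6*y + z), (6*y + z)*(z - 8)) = 6*y + z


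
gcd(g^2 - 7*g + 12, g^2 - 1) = 1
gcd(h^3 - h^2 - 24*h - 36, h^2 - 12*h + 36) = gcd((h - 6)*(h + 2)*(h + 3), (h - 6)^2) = h - 6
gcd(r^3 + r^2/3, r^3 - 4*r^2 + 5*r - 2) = 1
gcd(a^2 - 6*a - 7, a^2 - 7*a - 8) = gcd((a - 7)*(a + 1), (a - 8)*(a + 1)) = a + 1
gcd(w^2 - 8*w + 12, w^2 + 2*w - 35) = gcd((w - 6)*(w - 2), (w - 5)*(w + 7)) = 1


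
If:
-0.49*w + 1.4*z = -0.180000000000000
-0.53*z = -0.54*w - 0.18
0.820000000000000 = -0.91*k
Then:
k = -0.90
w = -0.70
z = -0.37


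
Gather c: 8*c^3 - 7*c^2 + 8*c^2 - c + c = 8*c^3 + c^2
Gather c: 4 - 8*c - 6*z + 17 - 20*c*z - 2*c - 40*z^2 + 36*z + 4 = c*(-20*z - 10) - 40*z^2 + 30*z + 25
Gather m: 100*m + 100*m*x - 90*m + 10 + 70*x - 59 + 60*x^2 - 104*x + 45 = m*(100*x + 10) + 60*x^2 - 34*x - 4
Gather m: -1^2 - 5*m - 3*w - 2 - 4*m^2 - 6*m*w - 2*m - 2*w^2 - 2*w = -4*m^2 + m*(-6*w - 7) - 2*w^2 - 5*w - 3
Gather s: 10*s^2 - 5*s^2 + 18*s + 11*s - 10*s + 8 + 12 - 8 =5*s^2 + 19*s + 12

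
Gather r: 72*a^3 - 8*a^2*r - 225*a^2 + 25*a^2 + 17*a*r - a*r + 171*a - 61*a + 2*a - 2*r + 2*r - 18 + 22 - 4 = 72*a^3 - 200*a^2 + 112*a + r*(-8*a^2 + 16*a)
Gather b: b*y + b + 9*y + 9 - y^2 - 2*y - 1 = b*(y + 1) - y^2 + 7*y + 8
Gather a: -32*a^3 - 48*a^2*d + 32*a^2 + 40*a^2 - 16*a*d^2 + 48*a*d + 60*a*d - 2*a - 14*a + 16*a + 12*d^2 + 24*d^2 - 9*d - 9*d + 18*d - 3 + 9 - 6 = -32*a^3 + a^2*(72 - 48*d) + a*(-16*d^2 + 108*d) + 36*d^2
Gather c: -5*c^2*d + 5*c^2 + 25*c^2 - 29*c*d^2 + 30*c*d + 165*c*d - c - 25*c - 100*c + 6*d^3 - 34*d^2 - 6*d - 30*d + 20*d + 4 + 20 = c^2*(30 - 5*d) + c*(-29*d^2 + 195*d - 126) + 6*d^3 - 34*d^2 - 16*d + 24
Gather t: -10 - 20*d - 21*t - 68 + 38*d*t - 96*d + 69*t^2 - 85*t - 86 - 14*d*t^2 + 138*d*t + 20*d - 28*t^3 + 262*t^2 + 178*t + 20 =-96*d - 28*t^3 + t^2*(331 - 14*d) + t*(176*d + 72) - 144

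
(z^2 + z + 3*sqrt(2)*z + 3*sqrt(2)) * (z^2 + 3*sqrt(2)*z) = z^4 + z^3 + 6*sqrt(2)*z^3 + 6*sqrt(2)*z^2 + 18*z^2 + 18*z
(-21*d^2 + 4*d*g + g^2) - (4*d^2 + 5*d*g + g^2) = -25*d^2 - d*g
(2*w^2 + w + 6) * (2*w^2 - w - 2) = 4*w^4 + 7*w^2 - 8*w - 12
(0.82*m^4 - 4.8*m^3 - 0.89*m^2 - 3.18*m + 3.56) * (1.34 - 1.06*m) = -0.8692*m^5 + 6.1868*m^4 - 5.4886*m^3 + 2.1782*m^2 - 8.0348*m + 4.7704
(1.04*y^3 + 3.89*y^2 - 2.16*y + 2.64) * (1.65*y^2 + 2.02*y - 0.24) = 1.716*y^5 + 8.5193*y^4 + 4.0442*y^3 - 0.9408*y^2 + 5.8512*y - 0.6336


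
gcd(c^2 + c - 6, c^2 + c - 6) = c^2 + c - 6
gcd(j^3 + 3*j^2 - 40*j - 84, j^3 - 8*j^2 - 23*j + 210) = j - 6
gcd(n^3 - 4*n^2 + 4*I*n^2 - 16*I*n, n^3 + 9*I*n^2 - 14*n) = n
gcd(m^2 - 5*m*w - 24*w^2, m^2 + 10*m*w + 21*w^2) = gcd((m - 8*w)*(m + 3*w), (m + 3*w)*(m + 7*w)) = m + 3*w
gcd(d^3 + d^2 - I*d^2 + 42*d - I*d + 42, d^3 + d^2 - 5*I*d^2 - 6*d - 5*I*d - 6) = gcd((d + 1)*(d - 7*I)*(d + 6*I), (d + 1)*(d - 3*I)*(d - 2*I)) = d + 1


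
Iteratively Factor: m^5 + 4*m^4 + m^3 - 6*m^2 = (m - 1)*(m^4 + 5*m^3 + 6*m^2) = m*(m - 1)*(m^3 + 5*m^2 + 6*m) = m^2*(m - 1)*(m^2 + 5*m + 6) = m^2*(m - 1)*(m + 2)*(m + 3)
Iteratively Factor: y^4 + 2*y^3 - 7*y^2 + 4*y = (y - 1)*(y^3 + 3*y^2 - 4*y) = y*(y - 1)*(y^2 + 3*y - 4) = y*(y - 1)^2*(y + 4)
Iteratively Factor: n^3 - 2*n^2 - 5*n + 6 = (n - 3)*(n^2 + n - 2) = (n - 3)*(n - 1)*(n + 2)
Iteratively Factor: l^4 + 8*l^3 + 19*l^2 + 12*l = (l + 3)*(l^3 + 5*l^2 + 4*l) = (l + 3)*(l + 4)*(l^2 + l) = (l + 1)*(l + 3)*(l + 4)*(l)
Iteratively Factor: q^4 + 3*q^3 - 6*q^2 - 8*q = (q)*(q^3 + 3*q^2 - 6*q - 8) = q*(q + 1)*(q^2 + 2*q - 8) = q*(q + 1)*(q + 4)*(q - 2)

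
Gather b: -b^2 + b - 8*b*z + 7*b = -b^2 + b*(8 - 8*z)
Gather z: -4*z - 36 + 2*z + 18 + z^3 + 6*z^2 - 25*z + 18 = z^3 + 6*z^2 - 27*z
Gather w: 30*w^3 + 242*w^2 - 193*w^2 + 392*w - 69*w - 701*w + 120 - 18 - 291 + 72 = 30*w^3 + 49*w^2 - 378*w - 117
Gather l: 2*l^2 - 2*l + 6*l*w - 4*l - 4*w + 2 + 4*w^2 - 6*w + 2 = 2*l^2 + l*(6*w - 6) + 4*w^2 - 10*w + 4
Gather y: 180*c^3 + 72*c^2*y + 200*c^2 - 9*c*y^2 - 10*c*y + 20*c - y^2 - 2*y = 180*c^3 + 200*c^2 + 20*c + y^2*(-9*c - 1) + y*(72*c^2 - 10*c - 2)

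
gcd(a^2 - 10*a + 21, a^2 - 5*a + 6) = a - 3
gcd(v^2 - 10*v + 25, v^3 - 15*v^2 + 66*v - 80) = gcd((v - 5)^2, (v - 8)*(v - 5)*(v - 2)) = v - 5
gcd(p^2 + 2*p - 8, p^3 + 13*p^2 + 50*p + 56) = p + 4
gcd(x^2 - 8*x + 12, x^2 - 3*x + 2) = x - 2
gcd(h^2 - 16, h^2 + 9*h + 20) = h + 4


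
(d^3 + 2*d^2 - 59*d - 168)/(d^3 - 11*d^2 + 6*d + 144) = (d + 7)/(d - 6)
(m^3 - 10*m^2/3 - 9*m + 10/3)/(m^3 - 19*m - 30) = (m - 1/3)/(m + 3)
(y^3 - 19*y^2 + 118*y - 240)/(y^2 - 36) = (y^2 - 13*y + 40)/(y + 6)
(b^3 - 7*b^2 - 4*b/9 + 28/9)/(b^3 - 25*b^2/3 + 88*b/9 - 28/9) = (3*b + 2)/(3*b - 2)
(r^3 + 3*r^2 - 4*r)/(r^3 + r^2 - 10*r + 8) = r/(r - 2)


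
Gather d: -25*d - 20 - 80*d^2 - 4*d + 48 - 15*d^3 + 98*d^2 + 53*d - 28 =-15*d^3 + 18*d^2 + 24*d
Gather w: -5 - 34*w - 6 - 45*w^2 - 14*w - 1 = -45*w^2 - 48*w - 12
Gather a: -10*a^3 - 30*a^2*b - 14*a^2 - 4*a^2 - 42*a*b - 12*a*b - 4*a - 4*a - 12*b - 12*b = -10*a^3 + a^2*(-30*b - 18) + a*(-54*b - 8) - 24*b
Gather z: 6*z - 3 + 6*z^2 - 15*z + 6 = 6*z^2 - 9*z + 3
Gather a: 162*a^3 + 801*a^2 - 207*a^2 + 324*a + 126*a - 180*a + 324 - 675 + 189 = 162*a^3 + 594*a^2 + 270*a - 162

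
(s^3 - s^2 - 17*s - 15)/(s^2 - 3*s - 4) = (s^2 - 2*s - 15)/(s - 4)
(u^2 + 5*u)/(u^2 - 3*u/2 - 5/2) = 2*u*(u + 5)/(2*u^2 - 3*u - 5)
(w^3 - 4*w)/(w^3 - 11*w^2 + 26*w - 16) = w*(w + 2)/(w^2 - 9*w + 8)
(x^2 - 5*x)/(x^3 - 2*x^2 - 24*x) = (5 - x)/(-x^2 + 2*x + 24)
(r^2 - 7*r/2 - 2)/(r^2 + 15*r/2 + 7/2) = (r - 4)/(r + 7)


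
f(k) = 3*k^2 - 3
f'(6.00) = 36.00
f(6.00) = 105.00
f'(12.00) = 72.00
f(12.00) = 429.00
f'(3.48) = 20.88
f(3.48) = 33.33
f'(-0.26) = -1.56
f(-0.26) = -2.80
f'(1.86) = 11.16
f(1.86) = 7.38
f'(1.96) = 11.76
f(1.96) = 8.52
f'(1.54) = 9.24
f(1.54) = 4.11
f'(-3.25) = -19.50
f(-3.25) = 28.69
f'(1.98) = 11.88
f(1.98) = 8.76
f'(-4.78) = -28.68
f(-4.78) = 65.55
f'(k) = 6*k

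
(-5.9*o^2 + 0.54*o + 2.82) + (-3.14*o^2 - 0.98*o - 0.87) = -9.04*o^2 - 0.44*o + 1.95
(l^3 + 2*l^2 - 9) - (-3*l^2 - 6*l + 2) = l^3 + 5*l^2 + 6*l - 11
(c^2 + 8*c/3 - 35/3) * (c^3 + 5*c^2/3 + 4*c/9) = c^5 + 13*c^4/3 - 61*c^3/9 - 493*c^2/27 - 140*c/27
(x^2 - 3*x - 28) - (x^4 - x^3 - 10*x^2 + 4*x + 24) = -x^4 + x^3 + 11*x^2 - 7*x - 52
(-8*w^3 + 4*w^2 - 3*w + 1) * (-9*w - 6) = 72*w^4 + 12*w^3 + 3*w^2 + 9*w - 6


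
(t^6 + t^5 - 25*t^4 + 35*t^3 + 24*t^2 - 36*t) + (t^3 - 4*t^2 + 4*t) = t^6 + t^5 - 25*t^4 + 36*t^3 + 20*t^2 - 32*t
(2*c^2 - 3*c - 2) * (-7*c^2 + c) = -14*c^4 + 23*c^3 + 11*c^2 - 2*c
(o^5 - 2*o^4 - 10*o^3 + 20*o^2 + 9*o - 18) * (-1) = -o^5 + 2*o^4 + 10*o^3 - 20*o^2 - 9*o + 18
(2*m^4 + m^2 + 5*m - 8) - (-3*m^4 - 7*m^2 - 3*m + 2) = 5*m^4 + 8*m^2 + 8*m - 10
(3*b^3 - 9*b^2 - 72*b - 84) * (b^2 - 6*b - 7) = 3*b^5 - 27*b^4 - 39*b^3 + 411*b^2 + 1008*b + 588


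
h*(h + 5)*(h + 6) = h^3 + 11*h^2 + 30*h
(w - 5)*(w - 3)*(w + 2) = w^3 - 6*w^2 - w + 30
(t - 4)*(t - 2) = t^2 - 6*t + 8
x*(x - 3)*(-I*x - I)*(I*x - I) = x^4 - 3*x^3 - x^2 + 3*x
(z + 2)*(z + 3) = z^2 + 5*z + 6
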